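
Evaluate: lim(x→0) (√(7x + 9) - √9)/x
This is a standard limit.

Factor or rationalize the expression:
  lim(x→0) (√(7x + 9) - √9)/x = 7/6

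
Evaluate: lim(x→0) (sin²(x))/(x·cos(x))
This is a 0/0 indeterminate form.

Apply L'Hôpital's rule: differentiate numerator and denominator separately.
  f(x) = sin(x)^2   ⇒   f'(x) = 2·sin(x)·cos(x)
  g(x) = x·cos(x)   ⇒   g'(x) = -x·sin(x) + cos(x)
  lim(x→0) f'(x)/g'(x) = lim(x→0) (2·sin(x)·cos(x))/(-x·sin(x) + cos(x))
  = 0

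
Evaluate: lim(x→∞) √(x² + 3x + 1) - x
This is an ∞-∞ indeterminate form.

Combine fractions or rationalize to convert ∞-∞ to 0/0 form:
  lim(x→∞) √(x² + 3x + 1) - x = 3/2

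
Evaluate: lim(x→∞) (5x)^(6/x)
This is an exponential indeterminate form.

For exponential indeterminate forms, take the natural log:
  Let L = lim(x→∞) (5x)^(6/x)
  Then ln(L) = lim(x→∞) [exponent × ln(base)]
  Evaluate using L'Hôpital or standard limits, then exponentiate.
  L = 1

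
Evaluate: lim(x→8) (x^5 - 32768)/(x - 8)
This is a standard limit.

Factor or rationalize the expression:
  lim(x→8) (x^5 - 32768)/(x - 8) = 20480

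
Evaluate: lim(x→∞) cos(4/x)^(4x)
This is an exponential indeterminate form.

For exponential indeterminate forms, take the natural log:
  Let L = lim(x→∞) cos(4/x)^(4x)
  Then ln(L) = lim(x→∞) [exponent × ln(base)]
  Evaluate using L'Hôpital or standard limits, then exponentiate.
  L = 1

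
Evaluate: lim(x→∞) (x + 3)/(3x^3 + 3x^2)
This is an ∞/∞ indeterminate form.

Apply L'Hôpital's rule: differentiate numerator and denominator separately.
  f(x) = x + 3   ⇒   f'(x) = 1
  g(x) = 3·x^3 + 3·x^2   ⇒   g'(x) = 9·x^2 + 6·x
  lim(x→∞) f'(x)/g'(x) = lim(x→∞) (1)/(9·x^2 + 6·x)
  = 0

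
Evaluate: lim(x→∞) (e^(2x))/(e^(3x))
This is an ∞/∞ indeterminate form.

Apply L'Hôpital's rule: differentiate numerator and denominator separately.
  f(x) = e^(2·x)   ⇒   f'(x) = 2·e^(2·x)
  g(x) = e^(3·x)   ⇒   g'(x) = 3·e^(3·x)
  lim(x→∞) f'(x)/g'(x) = lim(x→∞) (2·e^(2·x))/(3·e^(3·x))
  = 0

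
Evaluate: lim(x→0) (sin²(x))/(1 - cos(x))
This is a 0/0 indeterminate form.

Apply L'Hôpital's rule: differentiate numerator and denominator separately.
  f(x) = sin(x)^2   ⇒   f'(x) = 2·sin(x)·cos(x)
  g(x) = 1 - cos(x)   ⇒   g'(x) = sin(x)
  lim(x→0) f'(x)/g'(x) = lim(x→0) (2·sin(x)·cos(x))/(sin(x))
  = 2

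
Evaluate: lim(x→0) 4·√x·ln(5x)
This is a 0·∞ indeterminate form.

Rewrite 0·∞ as a quotient (0/0 or ∞/∞ form), then apply L'Hôpital's rule:
  lim(x→0) 4·√x·ln(5x) = 0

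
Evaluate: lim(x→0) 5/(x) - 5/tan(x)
This is an ∞-∞ indeterminate form.

Combine fractions or rationalize to convert ∞-∞ to 0/0 form:
  lim(x→0) 5/(x) - 5/tan(x) = 0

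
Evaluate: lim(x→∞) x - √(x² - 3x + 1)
This is an ∞-∞ indeterminate form.

Combine fractions or rationalize to convert ∞-∞ to 0/0 form:
  lim(x→∞) x - √(x² - 3x + 1) = 3/2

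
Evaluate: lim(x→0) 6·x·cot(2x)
This is a 0·∞ indeterminate form.

Rewrite 0·∞ as a quotient (0/0 or ∞/∞ form), then apply L'Hôpital's rule:
  lim(x→0) 6·x·cot(2x) = 3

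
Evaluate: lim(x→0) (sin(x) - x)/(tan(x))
This is a 0/0 indeterminate form.

Apply L'Hôpital's rule: differentiate numerator and denominator separately.
  f(x) = -x + sin(x)   ⇒   f'(x) = cos(x) - 1
  g(x) = tan(x)   ⇒   g'(x) = tan(x)^2 + 1
  lim(x→0) f'(x)/g'(x) = lim(x→0) (cos(x) - 1)/(tan(x)^2 + 1)
  = 0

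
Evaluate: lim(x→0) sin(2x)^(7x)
This is an exponential indeterminate form.

For exponential indeterminate forms, take the natural log:
  Let L = lim(x→0) sin(2x)^(7x)
  Then ln(L) = lim(x→0) [exponent × ln(base)]
  Evaluate using L'Hôpital or standard limits, then exponentiate.
  L = 1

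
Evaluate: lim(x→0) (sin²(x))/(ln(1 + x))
This is a 0/0 indeterminate form.

Apply L'Hôpital's rule: differentiate numerator and denominator separately.
  f(x) = sin(x)^2   ⇒   f'(x) = 2·sin(x)·cos(x)
  g(x) = ln(x + 1)   ⇒   g'(x) = 1/(x + 1)
  lim(x→0) f'(x)/g'(x) = lim(x→0) (2·sin(x)·cos(x))/(1/(x + 1))
  = 0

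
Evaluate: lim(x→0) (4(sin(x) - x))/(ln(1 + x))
This is a 0/0 indeterminate form.

Apply L'Hôpital's rule: differentiate numerator and denominator separately.
  f(x) = -4·x + 4·sin(x)   ⇒   f'(x) = 4·cos(x) - 4
  g(x) = ln(x + 1)   ⇒   g'(x) = 1/(x + 1)
  lim(x→0) f'(x)/g'(x) = lim(x→0) (4·cos(x) - 4)/(1/(x + 1))
  = 0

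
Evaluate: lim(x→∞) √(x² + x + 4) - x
This is an ∞-∞ indeterminate form.

Combine fractions or rationalize to convert ∞-∞ to 0/0 form:
  lim(x→∞) √(x² + x + 4) - x = 1/2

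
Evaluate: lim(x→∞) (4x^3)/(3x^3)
This is an ∞/∞ indeterminate form.

Apply L'Hôpital's rule: differentiate numerator and denominator separately.
  f(x) = 4·x^3   ⇒   f'(x) = 12·x^2
  g(x) = 3·x^3   ⇒   g'(x) = 9·x^2
  lim(x→∞) f'(x)/g'(x) = lim(x→∞) (12·x^2)/(9·x^2)
  = 4/3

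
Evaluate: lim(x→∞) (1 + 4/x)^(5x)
This is an exponential indeterminate form.

For exponential indeterminate forms, take the natural log:
  Let L = lim(x→∞) (1 + 4/x)^(5x)
  Then ln(L) = lim(x→∞) [exponent × ln(base)]
  Evaluate using L'Hôpital or standard limits, then exponentiate.
  L = e^(20)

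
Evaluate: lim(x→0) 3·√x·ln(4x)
This is a 0·∞ indeterminate form.

Rewrite 0·∞ as a quotient (0/0 or ∞/∞ form), then apply L'Hôpital's rule:
  lim(x→0) 3·√x·ln(4x) = 0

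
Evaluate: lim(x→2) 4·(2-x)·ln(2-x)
This is a 0·∞ indeterminate form.

Rewrite 0·∞ as a quotient (0/0 or ∞/∞ form), then apply L'Hôpital's rule:
  lim(x→2) 4·(2-x)·ln(2-x) = 0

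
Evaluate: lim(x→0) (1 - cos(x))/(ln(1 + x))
This is a 0/0 indeterminate form.

Apply L'Hôpital's rule: differentiate numerator and denominator separately.
  f(x) = 1 - cos(x)   ⇒   f'(x) = sin(x)
  g(x) = ln(x + 1)   ⇒   g'(x) = 1/(x + 1)
  lim(x→0) f'(x)/g'(x) = lim(x→0) (sin(x))/(1/(x + 1))
  = 0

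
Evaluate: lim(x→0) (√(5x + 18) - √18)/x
This is a standard limit.

Factor or rationalize the expression:
  lim(x→0) (√(5x + 18) - √18)/x = 5·sqrt(2)/12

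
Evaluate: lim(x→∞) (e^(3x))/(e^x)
This is an ∞/∞ indeterminate form.

Apply L'Hôpital's rule: differentiate numerator and denominator separately.
  f(x) = e^(3·x)   ⇒   f'(x) = 3·e^(3·x)
  g(x) = e^(x)   ⇒   g'(x) = e^(x)
  lim(x→∞) f'(x)/g'(x) = lim(x→∞) (3·e^(3·x))/(e^(x))
  = ∞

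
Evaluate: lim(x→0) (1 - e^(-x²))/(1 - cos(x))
This is a 0/0 indeterminate form.

Apply L'Hôpital's rule: differentiate numerator and denominator separately.
  f(x) = 1 - e^(-x^2)   ⇒   f'(x) = 2·x·e^(-x^2)
  g(x) = 1 - cos(x)   ⇒   g'(x) = sin(x)
  lim(x→0) f'(x)/g'(x) = lim(x→0) (2·x·e^(-x^2))/(sin(x))
  = 2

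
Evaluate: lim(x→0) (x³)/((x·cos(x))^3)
This is a 0/0 indeterminate form.

Apply L'Hôpital's rule: differentiate numerator and denominator separately.
  f(x) = x^3   ⇒   f'(x) = 3·x^2
  g(x) = x^3·cos(x)^3   ⇒   g'(x) = -3·x^3·sin(x)·cos(x)^2 + 3·x^2·cos(x)^3
  lim(x→0) f'(x)/g'(x) = lim(x→0) (3·x^2)/(-3·x^3·sin(x)·cos(x)^2 + 3·x^2·cos(x)^3)
  = 1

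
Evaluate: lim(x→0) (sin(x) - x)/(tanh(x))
This is a 0/0 indeterminate form.

Apply L'Hôpital's rule: differentiate numerator and denominator separately.
  f(x) = -x + sin(x)   ⇒   f'(x) = cos(x) - 1
  g(x) = tanh(x)   ⇒   g'(x) = 1 - tanh(x)^2
  lim(x→0) f'(x)/g'(x) = lim(x→0) (cos(x) - 1)/(1 - tanh(x)^2)
  = 0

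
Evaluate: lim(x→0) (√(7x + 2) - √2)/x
This is a standard limit.

Factor or rationalize the expression:
  lim(x→0) (√(7x + 2) - √2)/x = 7·sqrt(2)/4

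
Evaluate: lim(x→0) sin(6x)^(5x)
This is an exponential indeterminate form.

For exponential indeterminate forms, take the natural log:
  Let L = lim(x→0) sin(6x)^(5x)
  Then ln(L) = lim(x→0) [exponent × ln(base)]
  Evaluate using L'Hôpital or standard limits, then exponentiate.
  L = 1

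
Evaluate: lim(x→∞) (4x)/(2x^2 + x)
This is an ∞/∞ indeterminate form.

Apply L'Hôpital's rule: differentiate numerator and denominator separately.
  f(x) = 4·x   ⇒   f'(x) = 4
  g(x) = 2·x^2 + x   ⇒   g'(x) = 4·x + 1
  lim(x→∞) f'(x)/g'(x) = lim(x→∞) (4)/(4·x + 1)
  = 0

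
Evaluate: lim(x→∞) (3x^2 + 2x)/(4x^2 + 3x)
This is an ∞/∞ indeterminate form.

Apply L'Hôpital's rule: differentiate numerator and denominator separately.
  f(x) = 3·x^2 + 2·x   ⇒   f'(x) = 6·x + 2
  g(x) = 4·x^2 + 3·x   ⇒   g'(x) = 8·x + 3
  lim(x→∞) f'(x)/g'(x) = lim(x→∞) (6·x + 2)/(8·x + 3)
  = 3/4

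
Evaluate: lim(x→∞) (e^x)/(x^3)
This is an ∞/∞ indeterminate form.

Apply L'Hôpital's rule: differentiate numerator and denominator separately.
  f(x) = e^(x)   ⇒   f'(x) = e^(x)
  g(x) = x^3   ⇒   g'(x) = 3·x^2
  lim(x→∞) f'(x)/g'(x) = lim(x→∞) (e^(x))/(3·x^2)
  = ∞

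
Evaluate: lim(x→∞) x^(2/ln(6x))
This is an exponential indeterminate form.

For exponential indeterminate forms, take the natural log:
  Let L = lim(x→∞) x^(2/ln(6x))
  Then ln(L) = lim(x→∞) [exponent × ln(base)]
  Evaluate using L'Hôpital or standard limits, then exponentiate.
  L = e²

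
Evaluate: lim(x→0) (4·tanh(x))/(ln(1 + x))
This is a 0/0 indeterminate form.

Apply L'Hôpital's rule: differentiate numerator and denominator separately.
  f(x) = 4·tanh(x)   ⇒   f'(x) = 4 - 4·tanh(x)^2
  g(x) = ln(x + 1)   ⇒   g'(x) = 1/(x + 1)
  lim(x→0) f'(x)/g'(x) = lim(x→0) (4 - 4·tanh(x)^2)/(1/(x + 1))
  = 4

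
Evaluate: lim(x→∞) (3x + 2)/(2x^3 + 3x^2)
This is an ∞/∞ indeterminate form.

Apply L'Hôpital's rule: differentiate numerator and denominator separately.
  f(x) = 3·x + 2   ⇒   f'(x) = 3
  g(x) = 2·x^3 + 3·x^2   ⇒   g'(x) = 6·x^2 + 6·x
  lim(x→∞) f'(x)/g'(x) = lim(x→∞) (3)/(6·x^2 + 6·x)
  = 0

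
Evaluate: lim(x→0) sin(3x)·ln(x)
This is a 0·∞ indeterminate form.

Rewrite 0·∞ as a quotient (0/0 or ∞/∞ form), then apply L'Hôpital's rule:
  lim(x→0) sin(3x)·ln(x) = 0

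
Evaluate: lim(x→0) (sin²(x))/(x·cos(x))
This is a 0/0 indeterminate form.

Apply L'Hôpital's rule: differentiate numerator and denominator separately.
  f(x) = sin(x)^2   ⇒   f'(x) = 2·sin(x)·cos(x)
  g(x) = x·cos(x)   ⇒   g'(x) = -x·sin(x) + cos(x)
  lim(x→0) f'(x)/g'(x) = lim(x→0) (2·sin(x)·cos(x))/(-x·sin(x) + cos(x))
  = 0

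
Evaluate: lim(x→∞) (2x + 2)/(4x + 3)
This is an ∞/∞ indeterminate form.

Apply L'Hôpital's rule: differentiate numerator and denominator separately.
  f(x) = 2·x + 2   ⇒   f'(x) = 2
  g(x) = 4·x + 3   ⇒   g'(x) = 4
  lim(x→∞) f'(x)/g'(x) = lim(x→∞) (2)/(4)
  = 1/2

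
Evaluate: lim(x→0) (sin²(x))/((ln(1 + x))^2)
This is a 0/0 indeterminate form.

Apply L'Hôpital's rule: differentiate numerator and denominator separately.
  f(x) = sin(x)^2   ⇒   f'(x) = 2·sin(x)·cos(x)
  g(x) = ln(x + 1)^2   ⇒   g'(x) = 2·ln(x + 1)/(x + 1)
  lim(x→0) f'(x)/g'(x) = lim(x→0) (2·sin(x)·cos(x))/(2·ln(x + 1)/(x + 1))
  = 1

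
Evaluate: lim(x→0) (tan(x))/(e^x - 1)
This is a 0/0 indeterminate form.

Apply L'Hôpital's rule: differentiate numerator and denominator separately.
  f(x) = tan(x)   ⇒   f'(x) = tan(x)^2 + 1
  g(x) = e^(x) - 1   ⇒   g'(x) = e^(x)
  lim(x→0) f'(x)/g'(x) = lim(x→0) (tan(x)^2 + 1)/(e^(x))
  = 1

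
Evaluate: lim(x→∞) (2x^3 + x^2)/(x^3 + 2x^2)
This is an ∞/∞ indeterminate form.

Apply L'Hôpital's rule: differentiate numerator and denominator separately.
  f(x) = 2·x^3 + x^2   ⇒   f'(x) = 6·x^2 + 2·x
  g(x) = x^3 + 2·x^2   ⇒   g'(x) = 3·x^2 + 4·x
  lim(x→∞) f'(x)/g'(x) = lim(x→∞) (6·x^2 + 2·x)/(3·x^2 + 4·x)
  = 2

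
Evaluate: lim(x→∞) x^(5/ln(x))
This is an exponential indeterminate form.

For exponential indeterminate forms, take the natural log:
  Let L = lim(x→∞) x^(5/ln(x))
  Then ln(L) = lim(x→∞) [exponent × ln(base)]
  Evaluate using L'Hôpital or standard limits, then exponentiate.
  L = e^(5)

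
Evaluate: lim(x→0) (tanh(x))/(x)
This is a 0/0 indeterminate form.

Apply L'Hôpital's rule: differentiate numerator and denominator separately.
  f(x) = tanh(x)   ⇒   f'(x) = 1 - tanh(x)^2
  g(x) = x   ⇒   g'(x) = 1
  lim(x→0) f'(x)/g'(x) = lim(x→0) (1 - tanh(x)^2)/(1)
  = 1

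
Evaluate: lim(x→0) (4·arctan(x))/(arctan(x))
This is a 0/0 indeterminate form.

Apply L'Hôpital's rule: differentiate numerator and denominator separately.
  f(x) = 4·atan(x)   ⇒   f'(x) = 4/(x^2 + 1)
  g(x) = atan(x)   ⇒   g'(x) = 1/(x^2 + 1)
  lim(x→0) f'(x)/g'(x) = lim(x→0) (4/(x^2 + 1))/(1/(x^2 + 1))
  = 4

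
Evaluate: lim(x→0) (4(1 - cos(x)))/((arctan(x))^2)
This is a 0/0 indeterminate form.

Apply L'Hôpital's rule: differentiate numerator and denominator separately.
  f(x) = 4 - 4·cos(x)   ⇒   f'(x) = 4·sin(x)
  g(x) = atan(x)^2   ⇒   g'(x) = 2·atan(x)/(x^2 + 1)
  lim(x→0) f'(x)/g'(x) = lim(x→0) (4·sin(x))/(2·atan(x)/(x^2 + 1))
  = 2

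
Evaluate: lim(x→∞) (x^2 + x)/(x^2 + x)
This is an ∞/∞ indeterminate form.

Apply L'Hôpital's rule: differentiate numerator and denominator separately.
  f(x) = x^2 + x   ⇒   f'(x) = 2·x + 1
  g(x) = x^2 + x   ⇒   g'(x) = 2·x + 1
  lim(x→∞) f'(x)/g'(x) = lim(x→∞) (2·x + 1)/(2·x + 1)
  = 1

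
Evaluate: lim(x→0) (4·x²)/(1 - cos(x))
This is a 0/0 indeterminate form.

Apply L'Hôpital's rule: differentiate numerator and denominator separately.
  f(x) = 4·x^2   ⇒   f'(x) = 8·x
  g(x) = 1 - cos(x)   ⇒   g'(x) = sin(x)
  lim(x→0) f'(x)/g'(x) = lim(x→0) (8·x)/(sin(x))
  = 8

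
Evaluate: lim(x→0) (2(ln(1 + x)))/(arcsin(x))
This is a 0/0 indeterminate form.

Apply L'Hôpital's rule: differentiate numerator and denominator separately.
  f(x) = 2·ln(x + 1)   ⇒   f'(x) = 2/(x + 1)
  g(x) = asin(x)   ⇒   g'(x) = 1/sqrt(1 - x^2)
  lim(x→0) f'(x)/g'(x) = lim(x→0) (2/(x + 1))/(1/sqrt(1 - x^2))
  = 2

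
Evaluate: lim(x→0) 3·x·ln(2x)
This is a 0·∞ indeterminate form.

Rewrite 0·∞ as a quotient (0/0 or ∞/∞ form), then apply L'Hôpital's rule:
  lim(x→0) 3·x·ln(2x) = 0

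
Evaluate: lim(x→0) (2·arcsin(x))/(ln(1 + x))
This is a 0/0 indeterminate form.

Apply L'Hôpital's rule: differentiate numerator and denominator separately.
  f(x) = 2·asin(x)   ⇒   f'(x) = 2/sqrt(1 - x^2)
  g(x) = ln(x + 1)   ⇒   g'(x) = 1/(x + 1)
  lim(x→0) f'(x)/g'(x) = lim(x→0) (2/sqrt(1 - x^2))/(1/(x + 1))
  = 2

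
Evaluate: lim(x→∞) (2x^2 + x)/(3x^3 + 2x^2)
This is an ∞/∞ indeterminate form.

Apply L'Hôpital's rule: differentiate numerator and denominator separately.
  f(x) = 2·x^2 + x   ⇒   f'(x) = 4·x + 1
  g(x) = 3·x^3 + 2·x^2   ⇒   g'(x) = 9·x^2 + 4·x
  lim(x→∞) f'(x)/g'(x) = lim(x→∞) (4·x + 1)/(9·x^2 + 4·x)
  = 0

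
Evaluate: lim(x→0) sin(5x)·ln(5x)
This is a 0·∞ indeterminate form.

Rewrite 0·∞ as a quotient (0/0 or ∞/∞ form), then apply L'Hôpital's rule:
  lim(x→0) sin(5x)·ln(5x) = 0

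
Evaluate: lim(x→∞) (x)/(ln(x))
This is an ∞/∞ indeterminate form.

Apply L'Hôpital's rule: differentiate numerator and denominator separately.
  f(x) = x   ⇒   f'(x) = 1
  g(x) = ln(x)   ⇒   g'(x) = 1/x
  lim(x→∞) f'(x)/g'(x) = lim(x→∞) (1)/(1/x)
  = ∞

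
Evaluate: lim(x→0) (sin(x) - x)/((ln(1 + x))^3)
This is a 0/0 indeterminate form.

Apply L'Hôpital's rule: differentiate numerator and denominator separately.
  f(x) = -x + sin(x)   ⇒   f'(x) = cos(x) - 1
  g(x) = ln(x + 1)^3   ⇒   g'(x) = 3·ln(x + 1)^2/(x + 1)
  lim(x→0) f'(x)/g'(x) = lim(x→0) (cos(x) - 1)/(3·ln(x + 1)^2/(x + 1))
  = -1/6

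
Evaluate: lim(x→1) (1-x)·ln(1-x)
This is a 0·∞ indeterminate form.

Rewrite 0·∞ as a quotient (0/0 or ∞/∞ form), then apply L'Hôpital's rule:
  lim(x→1) (1-x)·ln(1-x) = 0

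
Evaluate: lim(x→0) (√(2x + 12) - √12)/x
This is a standard limit.

Factor or rationalize the expression:
  lim(x→0) (√(2x + 12) - √12)/x = sqrt(3)/6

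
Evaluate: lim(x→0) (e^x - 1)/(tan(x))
This is a 0/0 indeterminate form.

Apply L'Hôpital's rule: differentiate numerator and denominator separately.
  f(x) = e^(x) - 1   ⇒   f'(x) = e^(x)
  g(x) = tan(x)   ⇒   g'(x) = tan(x)^2 + 1
  lim(x→0) f'(x)/g'(x) = lim(x→0) (e^(x))/(tan(x)^2 + 1)
  = 1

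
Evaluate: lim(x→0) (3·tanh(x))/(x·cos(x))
This is a 0/0 indeterminate form.

Apply L'Hôpital's rule: differentiate numerator and denominator separately.
  f(x) = 3·tanh(x)   ⇒   f'(x) = 3 - 3·tanh(x)^2
  g(x) = x·cos(x)   ⇒   g'(x) = -x·sin(x) + cos(x)
  lim(x→0) f'(x)/g'(x) = lim(x→0) (3 - 3·tanh(x)^2)/(-x·sin(x) + cos(x))
  = 3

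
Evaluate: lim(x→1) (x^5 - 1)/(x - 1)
This is a standard limit.

Factor or rationalize the expression:
  lim(x→1) (x^5 - 1)/(x - 1) = 5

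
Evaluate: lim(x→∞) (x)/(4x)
This is an ∞/∞ indeterminate form.

Apply L'Hôpital's rule: differentiate numerator and denominator separately.
  f(x) = x   ⇒   f'(x) = 1
  g(x) = 4·x   ⇒   g'(x) = 4
  lim(x→∞) f'(x)/g'(x) = lim(x→∞) (1)/(4)
  = 1/4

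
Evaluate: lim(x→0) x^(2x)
This is an exponential indeterminate form.

For exponential indeterminate forms, take the natural log:
  Let L = lim(x→0) x^(2x)
  Then ln(L) = lim(x→0) [exponent × ln(base)]
  Evaluate using L'Hôpital or standard limits, then exponentiate.
  L = 1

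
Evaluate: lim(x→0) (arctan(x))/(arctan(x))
This is a 0/0 indeterminate form.

Apply L'Hôpital's rule: differentiate numerator and denominator separately.
  f(x) = atan(x)   ⇒   f'(x) = 1/(x^2 + 1)
  g(x) = atan(x)   ⇒   g'(x) = 1/(x^2 + 1)
  lim(x→0) f'(x)/g'(x) = lim(x→0) (1/(x^2 + 1))/(1/(x^2 + 1))
  = 1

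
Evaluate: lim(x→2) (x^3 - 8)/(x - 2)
This is a standard limit.

Factor or rationalize the expression:
  lim(x→2) (x^3 - 8)/(x - 2) = 12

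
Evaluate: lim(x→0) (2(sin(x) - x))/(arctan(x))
This is a 0/0 indeterminate form.

Apply L'Hôpital's rule: differentiate numerator and denominator separately.
  f(x) = -2·x + 2·sin(x)   ⇒   f'(x) = 2·cos(x) - 2
  g(x) = atan(x)   ⇒   g'(x) = 1/(x^2 + 1)
  lim(x→0) f'(x)/g'(x) = lim(x→0) (2·cos(x) - 2)/(1/(x^2 + 1))
  = 0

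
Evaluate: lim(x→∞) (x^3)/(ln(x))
This is an ∞/∞ indeterminate form.

Apply L'Hôpital's rule: differentiate numerator and denominator separately.
  f(x) = x^3   ⇒   f'(x) = 3·x^2
  g(x) = ln(x)   ⇒   g'(x) = 1/x
  lim(x→∞) f'(x)/g'(x) = lim(x→∞) (3·x^2)/(1/x)
  = ∞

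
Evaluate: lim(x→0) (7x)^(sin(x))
This is an exponential indeterminate form.

For exponential indeterminate forms, take the natural log:
  Let L = lim(x→0) (7x)^(sin(x))
  Then ln(L) = lim(x→0) [exponent × ln(base)]
  Evaluate using L'Hôpital or standard limits, then exponentiate.
  L = 1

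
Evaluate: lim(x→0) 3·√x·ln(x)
This is a 0·∞ indeterminate form.

Rewrite 0·∞ as a quotient (0/0 or ∞/∞ form), then apply L'Hôpital's rule:
  lim(x→0) 3·√x·ln(x) = 0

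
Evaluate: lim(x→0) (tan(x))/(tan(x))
This is a 0/0 indeterminate form.

Apply L'Hôpital's rule: differentiate numerator and denominator separately.
  f(x) = tan(x)   ⇒   f'(x) = tan(x)^2 + 1
  g(x) = tan(x)   ⇒   g'(x) = tan(x)^2 + 1
  lim(x→0) f'(x)/g'(x) = lim(x→0) (tan(x)^2 + 1)/(tan(x)^2 + 1)
  = 1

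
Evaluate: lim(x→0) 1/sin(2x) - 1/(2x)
This is an ∞-∞ indeterminate form.

Combine fractions or rationalize to convert ∞-∞ to 0/0 form:
  lim(x→0) 1/sin(2x) - 1/(2x) = 0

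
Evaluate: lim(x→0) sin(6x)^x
This is an exponential indeterminate form.

For exponential indeterminate forms, take the natural log:
  Let L = lim(x→0) sin(6x)^x
  Then ln(L) = lim(x→0) [exponent × ln(base)]
  Evaluate using L'Hôpital or standard limits, then exponentiate.
  L = 1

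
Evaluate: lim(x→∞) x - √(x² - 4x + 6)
This is an ∞-∞ indeterminate form.

Combine fractions or rationalize to convert ∞-∞ to 0/0 form:
  lim(x→∞) x - √(x² - 4x + 6) = 2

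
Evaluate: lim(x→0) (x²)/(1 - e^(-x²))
This is a 0/0 indeterminate form.

Apply L'Hôpital's rule: differentiate numerator and denominator separately.
  f(x) = x^2   ⇒   f'(x) = 2·x
  g(x) = 1 - e^(-x^2)   ⇒   g'(x) = 2·x·e^(-x^2)
  lim(x→0) f'(x)/g'(x) = lim(x→0) (2·x)/(2·x·e^(-x^2))
  = 1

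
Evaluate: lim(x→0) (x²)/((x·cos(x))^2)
This is a 0/0 indeterminate form.

Apply L'Hôpital's rule: differentiate numerator and denominator separately.
  f(x) = x^2   ⇒   f'(x) = 2·x
  g(x) = x^2·cos(x)^2   ⇒   g'(x) = -2·x^2·sin(x)·cos(x) + 2·x·cos(x)^2
  lim(x→0) f'(x)/g'(x) = lim(x→0) (2·x)/(-2·x^2·sin(x)·cos(x) + 2·x·cos(x)^2)
  = 1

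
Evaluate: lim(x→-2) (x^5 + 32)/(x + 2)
This is a standard limit.

Factor or rationalize the expression:
  lim(x→-2) (x^5 + 32)/(x + 2) = 80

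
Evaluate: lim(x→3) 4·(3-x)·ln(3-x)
This is a 0·∞ indeterminate form.

Rewrite 0·∞ as a quotient (0/0 or ∞/∞ form), then apply L'Hôpital's rule:
  lim(x→3) 4·(3-x)·ln(3-x) = 0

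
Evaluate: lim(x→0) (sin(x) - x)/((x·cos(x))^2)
This is a 0/0 indeterminate form.

Apply L'Hôpital's rule: differentiate numerator and denominator separately.
  f(x) = -x + sin(x)   ⇒   f'(x) = cos(x) - 1
  g(x) = x^2·cos(x)^2   ⇒   g'(x) = -2·x^2·sin(x)·cos(x) + 2·x·cos(x)^2
  lim(x→0) f'(x)/g'(x) = lim(x→0) (cos(x) - 1)/(-2·x^2·sin(x)·cos(x) + 2·x·cos(x)^2)
  = 0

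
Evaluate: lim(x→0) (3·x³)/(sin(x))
This is a 0/0 indeterminate form.

Apply L'Hôpital's rule: differentiate numerator and denominator separately.
  f(x) = 3·x^3   ⇒   f'(x) = 9·x^2
  g(x) = sin(x)   ⇒   g'(x) = cos(x)
  lim(x→0) f'(x)/g'(x) = lim(x→0) (9·x^2)/(cos(x))
  = 0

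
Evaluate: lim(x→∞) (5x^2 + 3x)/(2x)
This is an ∞/∞ indeterminate form.

Apply L'Hôpital's rule: differentiate numerator and denominator separately.
  f(x) = 5·x^2 + 3·x   ⇒   f'(x) = 10·x + 3
  g(x) = 2·x   ⇒   g'(x) = 2
  lim(x→∞) f'(x)/g'(x) = lim(x→∞) (10·x + 3)/(2)
  = ∞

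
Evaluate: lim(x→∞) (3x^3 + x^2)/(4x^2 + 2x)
This is an ∞/∞ indeterminate form.

Apply L'Hôpital's rule: differentiate numerator and denominator separately.
  f(x) = 3·x^3 + x^2   ⇒   f'(x) = 9·x^2 + 2·x
  g(x) = 4·x^2 + 2·x   ⇒   g'(x) = 8·x + 2
  lim(x→∞) f'(x)/g'(x) = lim(x→∞) (9·x^2 + 2·x)/(8·x + 2)
  = ∞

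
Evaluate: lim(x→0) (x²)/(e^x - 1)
This is a 0/0 indeterminate form.

Apply L'Hôpital's rule: differentiate numerator and denominator separately.
  f(x) = x^2   ⇒   f'(x) = 2·x
  g(x) = e^(x) - 1   ⇒   g'(x) = e^(x)
  lim(x→0) f'(x)/g'(x) = lim(x→0) (2·x)/(e^(x))
  = 0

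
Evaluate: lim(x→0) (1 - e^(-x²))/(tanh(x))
This is a 0/0 indeterminate form.

Apply L'Hôpital's rule: differentiate numerator and denominator separately.
  f(x) = 1 - e^(-x^2)   ⇒   f'(x) = 2·x·e^(-x^2)
  g(x) = tanh(x)   ⇒   g'(x) = 1 - tanh(x)^2
  lim(x→0) f'(x)/g'(x) = lim(x→0) (2·x·e^(-x^2))/(1 - tanh(x)^2)
  = 0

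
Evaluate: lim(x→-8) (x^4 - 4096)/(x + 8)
This is a standard limit.

Factor or rationalize the expression:
  lim(x→-8) (x^4 - 4096)/(x + 8) = -2048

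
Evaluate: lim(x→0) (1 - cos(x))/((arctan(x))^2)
This is a 0/0 indeterminate form.

Apply L'Hôpital's rule: differentiate numerator and denominator separately.
  f(x) = 1 - cos(x)   ⇒   f'(x) = sin(x)
  g(x) = atan(x)^2   ⇒   g'(x) = 2·atan(x)/(x^2 + 1)
  lim(x→0) f'(x)/g'(x) = lim(x→0) (sin(x))/(2·atan(x)/(x^2 + 1))
  = 1/2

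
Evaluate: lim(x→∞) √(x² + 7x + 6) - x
This is an ∞-∞ indeterminate form.

Combine fractions or rationalize to convert ∞-∞ to 0/0 form:
  lim(x→∞) √(x² + 7x + 6) - x = 7/2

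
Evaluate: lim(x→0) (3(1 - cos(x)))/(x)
This is a 0/0 indeterminate form.

Apply L'Hôpital's rule: differentiate numerator and denominator separately.
  f(x) = 3 - 3·cos(x)   ⇒   f'(x) = 3·sin(x)
  g(x) = x   ⇒   g'(x) = 1
  lim(x→0) f'(x)/g'(x) = lim(x→0) (3·sin(x))/(1)
  = 0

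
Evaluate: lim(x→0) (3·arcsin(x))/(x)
This is a 0/0 indeterminate form.

Apply L'Hôpital's rule: differentiate numerator and denominator separately.
  f(x) = 3·asin(x)   ⇒   f'(x) = 3/sqrt(1 - x^2)
  g(x) = x   ⇒   g'(x) = 1
  lim(x→0) f'(x)/g'(x) = lim(x→0) (3/sqrt(1 - x^2))/(1)
  = 3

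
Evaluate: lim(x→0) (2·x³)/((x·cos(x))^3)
This is a 0/0 indeterminate form.

Apply L'Hôpital's rule: differentiate numerator and denominator separately.
  f(x) = 2·x^3   ⇒   f'(x) = 6·x^2
  g(x) = x^3·cos(x)^3   ⇒   g'(x) = -3·x^3·sin(x)·cos(x)^2 + 3·x^2·cos(x)^3
  lim(x→0) f'(x)/g'(x) = lim(x→0) (6·x^2)/(-3·x^3·sin(x)·cos(x)^2 + 3·x^2·cos(x)^3)
  = 2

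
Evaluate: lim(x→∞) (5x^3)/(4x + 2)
This is an ∞/∞ indeterminate form.

Apply L'Hôpital's rule: differentiate numerator and denominator separately.
  f(x) = 5·x^3   ⇒   f'(x) = 15·x^2
  g(x) = 4·x + 2   ⇒   g'(x) = 4
  lim(x→∞) f'(x)/g'(x) = lim(x→∞) (15·x^2)/(4)
  = ∞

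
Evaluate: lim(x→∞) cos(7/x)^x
This is an exponential indeterminate form.

For exponential indeterminate forms, take the natural log:
  Let L = lim(x→∞) cos(7/x)^x
  Then ln(L) = lim(x→∞) [exponent × ln(base)]
  Evaluate using L'Hôpital or standard limits, then exponentiate.
  L = 1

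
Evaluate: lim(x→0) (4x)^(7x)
This is an exponential indeterminate form.

For exponential indeterminate forms, take the natural log:
  Let L = lim(x→0) (4x)^(7x)
  Then ln(L) = lim(x→0) [exponent × ln(base)]
  Evaluate using L'Hôpital or standard limits, then exponentiate.
  L = 1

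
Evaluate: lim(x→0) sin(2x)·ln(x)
This is a 0·∞ indeterminate form.

Rewrite 0·∞ as a quotient (0/0 or ∞/∞ form), then apply L'Hôpital's rule:
  lim(x→0) sin(2x)·ln(x) = 0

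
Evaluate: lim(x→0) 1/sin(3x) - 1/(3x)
This is an ∞-∞ indeterminate form.

Combine fractions or rationalize to convert ∞-∞ to 0/0 form:
  lim(x→0) 1/sin(3x) - 1/(3x) = 0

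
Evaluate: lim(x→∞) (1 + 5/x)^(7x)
This is an exponential indeterminate form.

For exponential indeterminate forms, take the natural log:
  Let L = lim(x→∞) (1 + 5/x)^(7x)
  Then ln(L) = lim(x→∞) [exponent × ln(base)]
  Evaluate using L'Hôpital or standard limits, then exponentiate.
  L = e^(35)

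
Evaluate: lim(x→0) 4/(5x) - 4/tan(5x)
This is an ∞-∞ indeterminate form.

Combine fractions or rationalize to convert ∞-∞ to 0/0 form:
  lim(x→0) 4/(5x) - 4/tan(5x) = 0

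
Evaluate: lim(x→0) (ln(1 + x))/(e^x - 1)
This is a 0/0 indeterminate form.

Apply L'Hôpital's rule: differentiate numerator and denominator separately.
  f(x) = ln(x + 1)   ⇒   f'(x) = 1/(x + 1)
  g(x) = e^(x) - 1   ⇒   g'(x) = e^(x)
  lim(x→0) f'(x)/g'(x) = lim(x→0) (1/(x + 1))/(e^(x))
  = 1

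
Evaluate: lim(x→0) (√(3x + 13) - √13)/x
This is a standard limit.

Factor or rationalize the expression:
  lim(x→0) (√(3x + 13) - √13)/x = 3·sqrt(13)/26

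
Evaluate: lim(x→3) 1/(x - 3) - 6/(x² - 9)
This is an ∞-∞ indeterminate form.

Combine fractions or rationalize to convert ∞-∞ to 0/0 form:
  lim(x→3) 1/(x - 3) - 6/(x² - 9) = 1/6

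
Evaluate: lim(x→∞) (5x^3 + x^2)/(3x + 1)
This is an ∞/∞ indeterminate form.

Apply L'Hôpital's rule: differentiate numerator and denominator separately.
  f(x) = 5·x^3 + x^2   ⇒   f'(x) = 15·x^2 + 2·x
  g(x) = 3·x + 1   ⇒   g'(x) = 3
  lim(x→∞) f'(x)/g'(x) = lim(x→∞) (15·x^2 + 2·x)/(3)
  = ∞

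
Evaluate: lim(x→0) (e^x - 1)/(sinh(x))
This is a 0/0 indeterminate form.

Apply L'Hôpital's rule: differentiate numerator and denominator separately.
  f(x) = e^(x) - 1   ⇒   f'(x) = e^(x)
  g(x) = sinh(x)   ⇒   g'(x) = cosh(x)
  lim(x→0) f'(x)/g'(x) = lim(x→0) (e^(x))/(cosh(x))
  = 1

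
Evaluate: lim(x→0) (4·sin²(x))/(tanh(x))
This is a 0/0 indeterminate form.

Apply L'Hôpital's rule: differentiate numerator and denominator separately.
  f(x) = 4·sin(x)^2   ⇒   f'(x) = 8·sin(x)·cos(x)
  g(x) = tanh(x)   ⇒   g'(x) = 1 - tanh(x)^2
  lim(x→0) f'(x)/g'(x) = lim(x→0) (8·sin(x)·cos(x))/(1 - tanh(x)^2)
  = 0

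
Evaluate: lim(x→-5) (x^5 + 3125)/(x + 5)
This is a standard limit.

Factor or rationalize the expression:
  lim(x→-5) (x^5 + 3125)/(x + 5) = 3125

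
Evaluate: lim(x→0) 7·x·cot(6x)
This is a 0·∞ indeterminate form.

Rewrite 0·∞ as a quotient (0/0 or ∞/∞ form), then apply L'Hôpital's rule:
  lim(x→0) 7·x·cot(6x) = 7/6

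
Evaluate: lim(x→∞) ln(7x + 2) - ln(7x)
This is an ∞-∞ indeterminate form.

Combine fractions or rationalize to convert ∞-∞ to 0/0 form:
  lim(x→∞) ln(7x + 2) - ln(7x) = 0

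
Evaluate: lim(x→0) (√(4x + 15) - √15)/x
This is a standard limit.

Factor or rationalize the expression:
  lim(x→0) (√(4x + 15) - √15)/x = 2·sqrt(15)/15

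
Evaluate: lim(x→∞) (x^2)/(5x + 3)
This is an ∞/∞ indeterminate form.

Apply L'Hôpital's rule: differentiate numerator and denominator separately.
  f(x) = x^2   ⇒   f'(x) = 2·x
  g(x) = 5·x + 3   ⇒   g'(x) = 5
  lim(x→∞) f'(x)/g'(x) = lim(x→∞) (2·x)/(5)
  = ∞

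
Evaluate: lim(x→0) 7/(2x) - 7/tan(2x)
This is an ∞-∞ indeterminate form.

Combine fractions or rationalize to convert ∞-∞ to 0/0 form:
  lim(x→0) 7/(2x) - 7/tan(2x) = 0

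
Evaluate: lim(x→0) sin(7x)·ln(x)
This is a 0·∞ indeterminate form.

Rewrite 0·∞ as a quotient (0/0 or ∞/∞ form), then apply L'Hôpital's rule:
  lim(x→0) sin(7x)·ln(x) = 0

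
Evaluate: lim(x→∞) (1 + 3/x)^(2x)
This is an exponential indeterminate form.

For exponential indeterminate forms, take the natural log:
  Let L = lim(x→∞) (1 + 3/x)^(2x)
  Then ln(L) = lim(x→∞) [exponent × ln(base)]
  Evaluate using L'Hôpital or standard limits, then exponentiate.
  L = e^(6)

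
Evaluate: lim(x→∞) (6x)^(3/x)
This is an exponential indeterminate form.

For exponential indeterminate forms, take the natural log:
  Let L = lim(x→∞) (6x)^(3/x)
  Then ln(L) = lim(x→∞) [exponent × ln(base)]
  Evaluate using L'Hôpital or standard limits, then exponentiate.
  L = 1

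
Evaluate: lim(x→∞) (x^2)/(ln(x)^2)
This is an ∞/∞ indeterminate form.

Apply L'Hôpital's rule: differentiate numerator and denominator separately.
  f(x) = x^2   ⇒   f'(x) = 2·x
  g(x) = ln(x)^2   ⇒   g'(x) = 2·ln(x)/x
  lim(x→∞) f'(x)/g'(x) = lim(x→∞) (2·x)/(2·ln(x)/x)
  = ∞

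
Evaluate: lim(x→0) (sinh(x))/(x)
This is a 0/0 indeterminate form.

Apply L'Hôpital's rule: differentiate numerator and denominator separately.
  f(x) = sinh(x)   ⇒   f'(x) = cosh(x)
  g(x) = x   ⇒   g'(x) = 1
  lim(x→0) f'(x)/g'(x) = lim(x→0) (cosh(x))/(1)
  = 1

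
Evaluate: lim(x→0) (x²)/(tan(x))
This is a 0/0 indeterminate form.

Apply L'Hôpital's rule: differentiate numerator and denominator separately.
  f(x) = x^2   ⇒   f'(x) = 2·x
  g(x) = tan(x)   ⇒   g'(x) = tan(x)^2 + 1
  lim(x→0) f'(x)/g'(x) = lim(x→0) (2·x)/(tan(x)^2 + 1)
  = 0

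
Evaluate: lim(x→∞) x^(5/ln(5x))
This is an exponential indeterminate form.

For exponential indeterminate forms, take the natural log:
  Let L = lim(x→∞) x^(5/ln(5x))
  Then ln(L) = lim(x→∞) [exponent × ln(base)]
  Evaluate using L'Hôpital or standard limits, then exponentiate.
  L = e^(5)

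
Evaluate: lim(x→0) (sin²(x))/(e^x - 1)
This is a 0/0 indeterminate form.

Apply L'Hôpital's rule: differentiate numerator and denominator separately.
  f(x) = sin(x)^2   ⇒   f'(x) = 2·sin(x)·cos(x)
  g(x) = e^(x) - 1   ⇒   g'(x) = e^(x)
  lim(x→0) f'(x)/g'(x) = lim(x→0) (2·sin(x)·cos(x))/(e^(x))
  = 0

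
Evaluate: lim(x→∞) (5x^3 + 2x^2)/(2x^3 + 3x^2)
This is an ∞/∞ indeterminate form.

Apply L'Hôpital's rule: differentiate numerator and denominator separately.
  f(x) = 5·x^3 + 2·x^2   ⇒   f'(x) = 15·x^2 + 4·x
  g(x) = 2·x^3 + 3·x^2   ⇒   g'(x) = 6·x^2 + 6·x
  lim(x→∞) f'(x)/g'(x) = lim(x→∞) (15·x^2 + 4·x)/(6·x^2 + 6·x)
  = 5/2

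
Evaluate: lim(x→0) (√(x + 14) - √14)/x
This is a standard limit.

Factor or rationalize the expression:
  lim(x→0) (√(x + 14) - √14)/x = sqrt(14)/28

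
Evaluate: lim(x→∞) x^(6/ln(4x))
This is an exponential indeterminate form.

For exponential indeterminate forms, take the natural log:
  Let L = lim(x→∞) x^(6/ln(4x))
  Then ln(L) = lim(x→∞) [exponent × ln(base)]
  Evaluate using L'Hôpital or standard limits, then exponentiate.
  L = e^(6)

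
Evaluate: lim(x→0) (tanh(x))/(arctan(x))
This is a 0/0 indeterminate form.

Apply L'Hôpital's rule: differentiate numerator and denominator separately.
  f(x) = tanh(x)   ⇒   f'(x) = 1 - tanh(x)^2
  g(x) = atan(x)   ⇒   g'(x) = 1/(x^2 + 1)
  lim(x→0) f'(x)/g'(x) = lim(x→0) (1 - tanh(x)^2)/(1/(x^2 + 1))
  = 1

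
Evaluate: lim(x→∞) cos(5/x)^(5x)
This is an exponential indeterminate form.

For exponential indeterminate forms, take the natural log:
  Let L = lim(x→∞) cos(5/x)^(5x)
  Then ln(L) = lim(x→∞) [exponent × ln(base)]
  Evaluate using L'Hôpital or standard limits, then exponentiate.
  L = 1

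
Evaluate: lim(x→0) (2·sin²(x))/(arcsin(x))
This is a 0/0 indeterminate form.

Apply L'Hôpital's rule: differentiate numerator and denominator separately.
  f(x) = 2·sin(x)^2   ⇒   f'(x) = 4·sin(x)·cos(x)
  g(x) = asin(x)   ⇒   g'(x) = 1/sqrt(1 - x^2)
  lim(x→0) f'(x)/g'(x) = lim(x→0) (4·sin(x)·cos(x))/(1/sqrt(1 - x^2))
  = 0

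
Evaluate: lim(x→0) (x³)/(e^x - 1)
This is a 0/0 indeterminate form.

Apply L'Hôpital's rule: differentiate numerator and denominator separately.
  f(x) = x^3   ⇒   f'(x) = 3·x^2
  g(x) = e^(x) - 1   ⇒   g'(x) = e^(x)
  lim(x→0) f'(x)/g'(x) = lim(x→0) (3·x^2)/(e^(x))
  = 0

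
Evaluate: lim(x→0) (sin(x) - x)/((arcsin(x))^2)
This is a 0/0 indeterminate form.

Apply L'Hôpital's rule: differentiate numerator and denominator separately.
  f(x) = -x + sin(x)   ⇒   f'(x) = cos(x) - 1
  g(x) = asin(x)^2   ⇒   g'(x) = 2·asin(x)/sqrt(1 - x^2)
  lim(x→0) f'(x)/g'(x) = lim(x→0) (cos(x) - 1)/(2·asin(x)/sqrt(1 - x^2))
  = 0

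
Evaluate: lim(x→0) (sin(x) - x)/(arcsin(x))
This is a 0/0 indeterminate form.

Apply L'Hôpital's rule: differentiate numerator and denominator separately.
  f(x) = -x + sin(x)   ⇒   f'(x) = cos(x) - 1
  g(x) = asin(x)   ⇒   g'(x) = 1/sqrt(1 - x^2)
  lim(x→0) f'(x)/g'(x) = lim(x→0) (cos(x) - 1)/(1/sqrt(1 - x^2))
  = 0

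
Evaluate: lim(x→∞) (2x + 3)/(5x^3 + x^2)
This is an ∞/∞ indeterminate form.

Apply L'Hôpital's rule: differentiate numerator and denominator separately.
  f(x) = 2·x + 3   ⇒   f'(x) = 2
  g(x) = 5·x^3 + x^2   ⇒   g'(x) = 15·x^2 + 2·x
  lim(x→∞) f'(x)/g'(x) = lim(x→∞) (2)/(15·x^2 + 2·x)
  = 0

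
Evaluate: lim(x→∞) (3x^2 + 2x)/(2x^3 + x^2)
This is an ∞/∞ indeterminate form.

Apply L'Hôpital's rule: differentiate numerator and denominator separately.
  f(x) = 3·x^2 + 2·x   ⇒   f'(x) = 6·x + 2
  g(x) = 2·x^3 + x^2   ⇒   g'(x) = 6·x^2 + 2·x
  lim(x→∞) f'(x)/g'(x) = lim(x→∞) (6·x + 2)/(6·x^2 + 2·x)
  = 0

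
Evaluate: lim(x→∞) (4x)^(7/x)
This is an exponential indeterminate form.

For exponential indeterminate forms, take the natural log:
  Let L = lim(x→∞) (4x)^(7/x)
  Then ln(L) = lim(x→∞) [exponent × ln(base)]
  Evaluate using L'Hôpital or standard limits, then exponentiate.
  L = 1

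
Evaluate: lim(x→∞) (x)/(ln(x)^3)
This is an ∞/∞ indeterminate form.

Apply L'Hôpital's rule: differentiate numerator and denominator separately.
  f(x) = x   ⇒   f'(x) = 1
  g(x) = ln(x)^3   ⇒   g'(x) = 3·ln(x)^2/x
  lim(x→∞) f'(x)/g'(x) = lim(x→∞) (1)/(3·ln(x)^2/x)
  = ∞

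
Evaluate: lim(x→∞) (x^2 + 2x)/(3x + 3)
This is an ∞/∞ indeterminate form.

Apply L'Hôpital's rule: differentiate numerator and denominator separately.
  f(x) = x^2 + 2·x   ⇒   f'(x) = 2·x + 2
  g(x) = 3·x + 3   ⇒   g'(x) = 3
  lim(x→∞) f'(x)/g'(x) = lim(x→∞) (2·x + 2)/(3)
  = ∞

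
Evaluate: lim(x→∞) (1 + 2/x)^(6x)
This is an exponential indeterminate form.

For exponential indeterminate forms, take the natural log:
  Let L = lim(x→∞) (1 + 2/x)^(6x)
  Then ln(L) = lim(x→∞) [exponent × ln(base)]
  Evaluate using L'Hôpital or standard limits, then exponentiate.
  L = e^(12)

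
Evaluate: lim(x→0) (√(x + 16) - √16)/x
This is a standard limit.

Factor or rationalize the expression:
  lim(x→0) (√(x + 16) - √16)/x = 1/8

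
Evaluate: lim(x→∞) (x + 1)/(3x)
This is an ∞/∞ indeterminate form.

Apply L'Hôpital's rule: differentiate numerator and denominator separately.
  f(x) = x + 1   ⇒   f'(x) = 1
  g(x) = 3·x   ⇒   g'(x) = 3
  lim(x→∞) f'(x)/g'(x) = lim(x→∞) (1)/(3)
  = 1/3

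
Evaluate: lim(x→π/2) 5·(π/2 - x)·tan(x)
This is a 0·∞ indeterminate form.

Rewrite 0·∞ as a quotient (0/0 or ∞/∞ form), then apply L'Hôpital's rule:
  lim(x→π/2) 5·(π/2 - x)·tan(x) = 5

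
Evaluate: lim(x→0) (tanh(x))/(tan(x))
This is a 0/0 indeterminate form.

Apply L'Hôpital's rule: differentiate numerator and denominator separately.
  f(x) = tanh(x)   ⇒   f'(x) = 1 - tanh(x)^2
  g(x) = tan(x)   ⇒   g'(x) = tan(x)^2 + 1
  lim(x→0) f'(x)/g'(x) = lim(x→0) (1 - tanh(x)^2)/(tan(x)^2 + 1)
  = 1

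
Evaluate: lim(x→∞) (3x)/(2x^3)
This is an ∞/∞ indeterminate form.

Apply L'Hôpital's rule: differentiate numerator and denominator separately.
  f(x) = 3·x   ⇒   f'(x) = 3
  g(x) = 2·x^3   ⇒   g'(x) = 6·x^2
  lim(x→∞) f'(x)/g'(x) = lim(x→∞) (3)/(6·x^2)
  = 0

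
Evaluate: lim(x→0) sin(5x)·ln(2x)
This is a 0·∞ indeterminate form.

Rewrite 0·∞ as a quotient (0/0 or ∞/∞ form), then apply L'Hôpital's rule:
  lim(x→0) sin(5x)·ln(2x) = 0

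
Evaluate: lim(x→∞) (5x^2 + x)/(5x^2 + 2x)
This is an ∞/∞ indeterminate form.

Apply L'Hôpital's rule: differentiate numerator and denominator separately.
  f(x) = 5·x^2 + x   ⇒   f'(x) = 10·x + 1
  g(x) = 5·x^2 + 2·x   ⇒   g'(x) = 10·x + 2
  lim(x→∞) f'(x)/g'(x) = lim(x→∞) (10·x + 1)/(10·x + 2)
  = 1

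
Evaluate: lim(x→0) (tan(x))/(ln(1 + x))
This is a 0/0 indeterminate form.

Apply L'Hôpital's rule: differentiate numerator and denominator separately.
  f(x) = tan(x)   ⇒   f'(x) = tan(x)^2 + 1
  g(x) = ln(x + 1)   ⇒   g'(x) = 1/(x + 1)
  lim(x→0) f'(x)/g'(x) = lim(x→0) (tan(x)^2 + 1)/(1/(x + 1))
  = 1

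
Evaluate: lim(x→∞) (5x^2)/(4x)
This is an ∞/∞ indeterminate form.

Apply L'Hôpital's rule: differentiate numerator and denominator separately.
  f(x) = 5·x^2   ⇒   f'(x) = 10·x
  g(x) = 4·x   ⇒   g'(x) = 4
  lim(x→∞) f'(x)/g'(x) = lim(x→∞) (10·x)/(4)
  = ∞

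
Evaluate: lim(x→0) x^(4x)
This is an exponential indeterminate form.

For exponential indeterminate forms, take the natural log:
  Let L = lim(x→0) x^(4x)
  Then ln(L) = lim(x→0) [exponent × ln(base)]
  Evaluate using L'Hôpital or standard limits, then exponentiate.
  L = 1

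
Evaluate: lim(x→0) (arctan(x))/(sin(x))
This is a 0/0 indeterminate form.

Apply L'Hôpital's rule: differentiate numerator and denominator separately.
  f(x) = atan(x)   ⇒   f'(x) = 1/(x^2 + 1)
  g(x) = sin(x)   ⇒   g'(x) = cos(x)
  lim(x→0) f'(x)/g'(x) = lim(x→0) (1/(x^2 + 1))/(cos(x))
  = 1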